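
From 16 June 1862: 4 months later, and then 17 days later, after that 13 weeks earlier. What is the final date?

Advancing 4 months from June 16, 1862:
month 6 + 4 = 10 → October 1862.
Day 16 is valid in October, giving October 16, 1862.
Advancing 17 days from October 16, 1862:
October has 31 days, so 31 − 16 = 15 days remain after October 16, 1862; 17 − 15 = 2 left.
2 days into November 1862 → November 2, 1862.
Counting back 13 weeks (= 91 days) from November 2, 1862:
Going back 2 days from November 2, 1862 reaches the end of the previous month; 91 − 2 = 89 left.
October 1862 has 31 days: 89 − 31 = 58 left.
September 1862 has 30 days: 58 − 30 = 28 left.
August 1862 has 31 days; 31 − 28 = 3 → August 3, 1862.

August 3, 1862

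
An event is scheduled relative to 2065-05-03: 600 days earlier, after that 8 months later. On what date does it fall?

Counting back 600 days from May 3, 2065:
Going back 3 days from May 3, 2065 reaches the end of the previous month; 600 − 3 = 597 left.
April 2065 has 30 days: 597 − 30 = 567 left.
March 2065 has 31 days: 567 − 31 = 536 left.
February 2065 has 28 days (2065 is not a leap year): 536 − 28 = 508 left.
January 2065 has 31 days: 508 − 31 = 477 left.
December 2064 has 31 days: 477 − 31 = 446 left.
November 2064 has 30 days: 446 − 30 = 416 left.
October 2064 has 31 days: 416 − 31 = 385 left.
September 2064 has 30 days: 385 − 30 = 355 left.
August 2064 has 31 days: 355 − 31 = 324 left.
July 2064 has 31 days: 324 − 31 = 293 left.
June 2064 has 30 days: 293 − 30 = 263 left.
May 2064 has 31 days: 263 − 31 = 232 left.
April 2064 has 30 days: 232 − 30 = 202 left.
March 2064 has 31 days: 202 − 31 = 171 left.
February 2064 has 29 days (2064 is a leap year): 171 − 29 = 142 left.
January 2064 has 31 days: 142 − 31 = 111 left.
December 2063 has 31 days: 111 − 31 = 80 left.
November 2063 has 30 days: 80 − 30 = 50 left.
October 2063 has 31 days: 50 − 31 = 19 left.
September 2063 has 30 days; 30 − 19 = 11 → September 11, 2063.
Advancing 8 months from September 11, 2063:
month 9 + 8 = 17, which is month 5 of year 2064 → May 2064.
Day 11 is valid in May, giving May 11, 2064.

May 11, 2064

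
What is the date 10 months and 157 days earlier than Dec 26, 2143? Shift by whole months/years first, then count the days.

Going back 10 months and 157 days from December 26, 2143: first the month/year part, then the days.
month 12 − 10 = 2 → February 2143.
Day 26 is valid in February, giving February 26, 2143.
Now subtract 157 days from February 26, 2143.
Going back 26 days from February 26, 2143 reaches the end of the previous month; 157 − 26 = 131 left.
January 2143 has 31 days: 131 − 31 = 100 left.
December 2142 has 31 days: 100 − 31 = 69 left.
November 2142 has 30 days: 69 − 30 = 39 left.
October 2142 has 31 days: 39 − 31 = 8 left.
September 2142 has 30 days; 30 − 8 = 22 → September 22, 2142.

September 22, 2142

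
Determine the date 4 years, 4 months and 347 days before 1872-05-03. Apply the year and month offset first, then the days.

Counting back 4 years, 4 months and 347 days from May 3, 1872: first the month/year part, then the days.
-4 years → 1868; month 5 − 4 = 1 → January 1868.
Day 3 is valid in January, giving January 3, 1868.
Now subtract 347 days from January 3, 1868.
Going back 3 days from January 3, 1868 reaches the end of the previous month; 347 − 3 = 344 left.
December 1867 has 31 days: 344 − 31 = 313 left.
November 1867 has 30 days: 313 − 30 = 283 left.
October 1867 has 31 days: 283 − 31 = 252 left.
September 1867 has 30 days: 252 − 30 = 222 left.
August 1867 has 31 days: 222 − 31 = 191 left.
July 1867 has 31 days: 191 − 31 = 160 left.
June 1867 has 30 days: 160 − 30 = 130 left.
May 1867 has 31 days: 130 − 31 = 99 left.
April 1867 has 30 days: 99 − 30 = 69 left.
March 1867 has 31 days: 69 − 31 = 38 left.
February 1867 has 28 days (1867 is not a leap year): 38 − 28 = 10 left.
January 1867 has 31 days; 31 − 10 = 21 → January 21, 1867.

January 21, 1867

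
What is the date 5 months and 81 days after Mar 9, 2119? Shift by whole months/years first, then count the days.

October 29, 2119

Adding 5 months and 81 days from March 9, 2119: first the month/year part, then the days.
month 3 + 5 = 8 → August 2119.
Day 9 is valid in August, giving August 9, 2119.
Now add 81 days from August 9, 2119.
August has 31 days, so 31 − 9 = 22 days remain after August 9, 2119; 81 − 22 = 59 left.
September 2119 has 30 days: 59 − 30 = 29 left.
29 days into October 2119 → October 29, 2119.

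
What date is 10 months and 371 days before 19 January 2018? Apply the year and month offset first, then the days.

March 13, 2016

Counting back 10 months and 371 days from January 19, 2018: first the month/year part, then the days.
month 1 − 10 = -9, which is month 3 of year 2017 → March 2017.
Day 19 is valid in March, giving March 19, 2017.
Now subtract 371 days from March 19, 2017.
Going back 19 days from March 19, 2017 reaches the end of the previous month; 371 − 19 = 352 left.
February 2017 has 28 days (2017 is not a leap year): 352 − 28 = 324 left.
January 2017 has 31 days: 324 − 31 = 293 left.
December 2016 has 31 days: 293 − 31 = 262 left.
November 2016 has 30 days: 262 − 30 = 232 left.
October 2016 has 31 days: 232 − 31 = 201 left.
September 2016 has 30 days: 201 − 30 = 171 left.
August 2016 has 31 days: 171 − 31 = 140 left.
July 2016 has 31 days: 140 − 31 = 109 left.
June 2016 has 30 days: 109 − 30 = 79 left.
May 2016 has 31 days: 79 − 31 = 48 left.
April 2016 has 30 days: 48 − 30 = 18 left.
March 2016 has 31 days; 31 − 18 = 13 → March 13, 2016.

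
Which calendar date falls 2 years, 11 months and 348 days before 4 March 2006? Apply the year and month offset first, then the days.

April 21, 2002

Subtracting 2 years, 11 months and 348 days from March 4, 2006: first the month/year part, then the days.
-2 years → 2004; month 3 − 11 = -8, which is month 4 of year 2003 → April 2003.
Day 4 is valid in April, giving April 4, 2003.
Now subtract 348 days from April 4, 2003.
Going back 4 days from April 4, 2003 reaches the end of the previous month; 348 − 4 = 344 left.
March 2003 has 31 days: 344 − 31 = 313 left.
February 2003 has 28 days (2003 is not a leap year): 313 − 28 = 285 left.
January 2003 has 31 days: 285 − 31 = 254 left.
December 2002 has 31 days: 254 − 31 = 223 left.
November 2002 has 30 days: 223 − 30 = 193 left.
October 2002 has 31 days: 193 − 31 = 162 left.
September 2002 has 30 days: 162 − 30 = 132 left.
August 2002 has 31 days: 132 − 31 = 101 left.
July 2002 has 31 days: 101 − 31 = 70 left.
June 2002 has 30 days: 70 − 30 = 40 left.
May 2002 has 31 days: 40 − 31 = 9 left.
April 2002 has 30 days; 30 − 9 = 21 → April 21, 2002.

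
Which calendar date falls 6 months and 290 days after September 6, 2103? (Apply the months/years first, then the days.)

Adding 6 months and 290 days from September 6, 2103: first the month/year part, then the days.
month 9 + 6 = 15, which is month 3 of year 2104 → March 2104.
Day 6 is valid in March, giving March 6, 2104.
Now add 290 days from March 6, 2104.
March has 31 days, so 31 − 6 = 25 days remain after March 6, 2104; 290 − 25 = 265 left.
April 2104 has 30 days: 265 − 30 = 235 left.
May 2104 has 31 days: 235 − 31 = 204 left.
June 2104 has 30 days: 204 − 30 = 174 left.
July 2104 has 31 days: 174 − 31 = 143 left.
August 2104 has 31 days: 143 − 31 = 112 left.
September 2104 has 30 days: 112 − 30 = 82 left.
October 2104 has 31 days: 82 − 31 = 51 left.
November 2104 has 30 days: 51 − 30 = 21 left.
21 days into December 2104 → December 21, 2104.

December 21, 2104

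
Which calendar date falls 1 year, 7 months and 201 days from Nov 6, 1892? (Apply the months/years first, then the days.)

Counting forward 1 year, 7 months and 201 days from November 6, 1892: first the month/year part, then the days.
+1 year → 1893; month 11 + 7 = 18, which is month 6 of year 1894 → June 1894.
Day 6 is valid in June, giving June 6, 1894.
Now add 201 days from June 6, 1894.
June has 30 days, so 30 − 6 = 24 days remain after June 6, 1894; 201 − 24 = 177 left.
July 1894 has 31 days: 177 − 31 = 146 left.
August 1894 has 31 days: 146 − 31 = 115 left.
September 1894 has 30 days: 115 − 30 = 85 left.
October 1894 has 31 days: 85 − 31 = 54 left.
November 1894 has 30 days: 54 − 30 = 24 left.
24 days into December 1894 → December 24, 1894.

December 24, 1894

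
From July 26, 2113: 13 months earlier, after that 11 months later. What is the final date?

Counting back 13 months from July 26, 2113:
month 7 − 13 = -6, which is month 6 of year 2112 → June 2112.
Day 26 is valid in June, giving June 26, 2112.
Advancing 11 months from June 26, 2112:
month 6 + 11 = 17, which is month 5 of year 2113 → May 2113.
Day 26 is valid in May, giving May 26, 2113.

May 26, 2113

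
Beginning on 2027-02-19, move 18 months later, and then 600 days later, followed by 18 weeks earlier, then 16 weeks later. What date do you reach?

March 28, 2030

Adding 18 months from February 19, 2027:
month 2 + 18 = 20, which is month 8 of year 2028 → August 2028.
Day 19 is valid in August, giving August 19, 2028.
Adding 600 days from August 19, 2028:
August has 31 days, so 31 − 19 = 12 days remain after August 19, 2028; 600 − 12 = 588 left.
September 2028 has 30 days: 588 − 30 = 558 left.
October 2028 has 31 days: 558 − 31 = 527 left.
November 2028 has 30 days: 527 − 30 = 497 left.
December 2028 has 31 days: 497 − 31 = 466 left.
January 2029 has 31 days: 466 − 31 = 435 left.
February 2029 has 28 days (2029 is not a leap year): 435 − 28 = 407 left.
March 2029 has 31 days: 407 − 31 = 376 left.
April 2029 has 30 days: 376 − 30 = 346 left.
May 2029 has 31 days: 346 − 31 = 315 left.
June 2029 has 30 days: 315 − 30 = 285 left.
July 2029 has 31 days: 285 − 31 = 254 left.
August 2029 has 31 days: 254 − 31 = 223 left.
September 2029 has 30 days: 223 − 30 = 193 left.
October 2029 has 31 days: 193 − 31 = 162 left.
November 2029 has 30 days: 162 − 30 = 132 left.
December 2029 has 31 days: 132 − 31 = 101 left.
January 2030 has 31 days: 101 − 31 = 70 left.
February 2030 has 28 days (2030 is not a leap year): 70 − 28 = 42 left.
March 2030 has 31 days: 42 − 31 = 11 left.
11 days into April 2030 → April 11, 2030.
Going back 18 weeks (= 126 days) from April 11, 2030:
Going back 11 days from April 11, 2030 reaches the end of the previous month; 126 − 11 = 115 left.
March 2030 has 31 days: 115 − 31 = 84 left.
February 2030 has 28 days (2030 is not a leap year): 84 − 28 = 56 left.
January 2030 has 31 days: 56 − 31 = 25 left.
December 2029 has 31 days; 31 − 25 = 6 → December 6, 2029.
Counting forward 16 weeks (= 112 days) from December 6, 2029:
December has 31 days, so 31 − 6 = 25 days remain after December 6, 2029; 112 − 25 = 87 left.
January 2030 has 31 days: 87 − 31 = 56 left.
February 2030 has 28 days (2030 is not a leap year): 56 − 28 = 28 left.
28 days into March 2030 → March 28, 2030.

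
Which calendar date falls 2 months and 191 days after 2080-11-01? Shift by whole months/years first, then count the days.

Adding 2 months and 191 days from November 1, 2080: first the month/year part, then the days.
month 11 + 2 = 13, which is month 1 of year 2081 → January 2081.
Day 1 is valid in January, giving January 1, 2081.
Now add 191 days from January 1, 2081.
January has 31 days, so 31 − 1 = 30 days remain after January 1, 2081; 191 − 30 = 161 left.
February 2081 has 28 days (2081 is not a leap year): 161 − 28 = 133 left.
March 2081 has 31 days: 133 − 31 = 102 left.
April 2081 has 30 days: 102 − 30 = 72 left.
May 2081 has 31 days: 72 − 31 = 41 left.
June 2081 has 30 days: 41 − 30 = 11 left.
11 days into July 2081 → July 11, 2081.

July 11, 2081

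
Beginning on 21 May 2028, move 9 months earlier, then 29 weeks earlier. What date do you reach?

January 30, 2027

Going back 9 months from May 21, 2028:
month 5 − 9 = -4, which is month 8 of year 2027 → August 2027.
Day 21 is valid in August, giving August 21, 2027.
Counting back 29 weeks (= 203 days) from August 21, 2027:
Going back 21 days from August 21, 2027 reaches the end of the previous month; 203 − 21 = 182 left.
July 2027 has 31 days: 182 − 31 = 151 left.
June 2027 has 30 days: 151 − 30 = 121 left.
May 2027 has 31 days: 121 − 31 = 90 left.
April 2027 has 30 days: 90 − 30 = 60 left.
March 2027 has 31 days: 60 − 31 = 29 left.
February 2027 has 28 days (2027 is not a leap year): 29 − 28 = 1 left.
January 2027 has 31 days; 31 − 1 = 30 → January 30, 2027.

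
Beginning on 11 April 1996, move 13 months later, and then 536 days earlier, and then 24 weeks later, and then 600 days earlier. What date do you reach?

Counting forward 13 months from April 11, 1996:
month 4 + 13 = 17, which is month 5 of year 1997 → May 1997.
Day 11 is valid in May, giving May 11, 1997.
Counting back 536 days from May 11, 1997:
Going back 11 days from May 11, 1997 reaches the end of the previous month; 536 − 11 = 525 left.
April 1997 has 30 days: 525 − 30 = 495 left.
March 1997 has 31 days: 495 − 31 = 464 left.
February 1997 has 28 days (1997 is not a leap year): 464 − 28 = 436 left.
January 1997 has 31 days: 436 − 31 = 405 left.
December 1996 has 31 days: 405 − 31 = 374 left.
November 1996 has 30 days: 374 − 30 = 344 left.
October 1996 has 31 days: 344 − 31 = 313 left.
September 1996 has 30 days: 313 − 30 = 283 left.
August 1996 has 31 days: 283 − 31 = 252 left.
July 1996 has 31 days: 252 − 31 = 221 left.
June 1996 has 30 days: 221 − 30 = 191 left.
May 1996 has 31 days: 191 − 31 = 160 left.
April 1996 has 30 days: 160 − 30 = 130 left.
March 1996 has 31 days: 130 − 31 = 99 left.
February 1996 has 29 days (1996 is a leap year): 99 − 29 = 70 left.
January 1996 has 31 days: 70 − 31 = 39 left.
December 1995 has 31 days: 39 − 31 = 8 left.
November 1995 has 30 days; 30 − 8 = 22 → November 22, 1995.
Adding 24 weeks (= 168 days) from November 22, 1995:
November has 30 days, so 30 − 22 = 8 days remain after November 22, 1995; 168 − 8 = 160 left.
December 1995 has 31 days: 160 − 31 = 129 left.
January 1996 has 31 days: 129 − 31 = 98 left.
February 1996 has 29 days (1996 is a leap year): 98 − 29 = 69 left.
March 1996 has 31 days: 69 − 31 = 38 left.
April 1996 has 30 days: 38 − 30 = 8 left.
8 days into May 1996 → May 8, 1996.
Subtracting 600 days from May 8, 1996:
Going back 8 days from May 8, 1996 reaches the end of the previous month; 600 − 8 = 592 left.
April 1996 has 30 days: 592 − 30 = 562 left.
March 1996 has 31 days: 562 − 31 = 531 left.
February 1996 has 29 days (1996 is a leap year): 531 − 29 = 502 left.
January 1996 has 31 days: 502 − 31 = 471 left.
December 1995 has 31 days: 471 − 31 = 440 left.
November 1995 has 30 days: 440 − 30 = 410 left.
October 1995 has 31 days: 410 − 31 = 379 left.
September 1995 has 30 days: 379 − 30 = 349 left.
August 1995 has 31 days: 349 − 31 = 318 left.
July 1995 has 31 days: 318 − 31 = 287 left.
June 1995 has 30 days: 287 − 30 = 257 left.
May 1995 has 31 days: 257 − 31 = 226 left.
April 1995 has 30 days: 226 − 30 = 196 left.
March 1995 has 31 days: 196 − 31 = 165 left.
February 1995 has 28 days (1995 is not a leap year): 165 − 28 = 137 left.
January 1995 has 31 days: 137 − 31 = 106 left.
December 1994 has 31 days: 106 − 31 = 75 left.
November 1994 has 30 days: 75 − 30 = 45 left.
October 1994 has 31 days: 45 − 31 = 14 left.
September 1994 has 30 days; 30 − 14 = 16 → September 16, 1994.

September 16, 1994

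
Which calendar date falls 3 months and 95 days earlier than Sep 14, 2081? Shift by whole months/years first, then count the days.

March 11, 2081

Going back 3 months and 95 days from September 14, 2081: first the month/year part, then the days.
month 9 − 3 = 6 → June 2081.
Day 14 is valid in June, giving June 14, 2081.
Now subtract 95 days from June 14, 2081.
Going back 14 days from June 14, 2081 reaches the end of the previous month; 95 − 14 = 81 left.
May 2081 has 31 days: 81 − 31 = 50 left.
April 2081 has 30 days: 50 − 30 = 20 left.
March 2081 has 31 days; 31 − 20 = 11 → March 11, 2081.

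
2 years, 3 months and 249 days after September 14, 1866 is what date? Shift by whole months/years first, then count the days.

Advancing 2 years, 3 months and 249 days from September 14, 1866: first the month/year part, then the days.
+2 years → 1868; month 9 + 3 = 12 → December 1868.
Day 14 is valid in December, giving December 14, 1868.
Now add 249 days from December 14, 1868.
December has 31 days, so 31 − 14 = 17 days remain after December 14, 1868; 249 − 17 = 232 left.
January 1869 has 31 days: 232 − 31 = 201 left.
February 1869 has 28 days (1869 is not a leap year): 201 − 28 = 173 left.
March 1869 has 31 days: 173 − 31 = 142 left.
April 1869 has 30 days: 142 − 30 = 112 left.
May 1869 has 31 days: 112 − 31 = 81 left.
June 1869 has 30 days: 81 − 30 = 51 left.
July 1869 has 31 days: 51 − 31 = 20 left.
20 days into August 1869 → August 20, 1869.

August 20, 1869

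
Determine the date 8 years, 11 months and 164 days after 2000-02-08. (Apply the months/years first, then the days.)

Advancing 8 years, 11 months and 164 days from February 8, 2000: first the month/year part, then the days.
+8 years → 2008; month 2 + 11 = 13, which is month 1 of year 2009 → January 2009.
Day 8 is valid in January, giving January 8, 2009.
Now add 164 days from January 8, 2009.
January has 31 days, so 31 − 8 = 23 days remain after January 8, 2009; 164 − 23 = 141 left.
February 2009 has 28 days (2009 is not a leap year): 141 − 28 = 113 left.
March 2009 has 31 days: 113 − 31 = 82 left.
April 2009 has 30 days: 82 − 30 = 52 left.
May 2009 has 31 days: 52 − 31 = 21 left.
21 days into June 2009 → June 21, 2009.

June 21, 2009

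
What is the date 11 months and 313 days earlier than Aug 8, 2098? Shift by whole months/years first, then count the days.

Going back 11 months and 313 days from August 8, 2098: first the month/year part, then the days.
month 8 − 11 = -3, which is month 9 of year 2097 → September 2097.
Day 8 is valid in September, giving September 8, 2097.
Now subtract 313 days from September 8, 2097.
Going back 8 days from September 8, 2097 reaches the end of the previous month; 313 − 8 = 305 left.
August 2097 has 31 days: 305 − 31 = 274 left.
July 2097 has 31 days: 274 − 31 = 243 left.
June 2097 has 30 days: 243 − 30 = 213 left.
May 2097 has 31 days: 213 − 31 = 182 left.
April 2097 has 30 days: 182 − 30 = 152 left.
March 2097 has 31 days: 152 − 31 = 121 left.
February 2097 has 28 days (2097 is not a leap year): 121 − 28 = 93 left.
January 2097 has 31 days: 93 − 31 = 62 left.
December 2096 has 31 days: 62 − 31 = 31 left.
November 2096 has 30 days: 31 − 30 = 1 left.
October 2096 has 31 days; 31 − 1 = 30 → October 30, 2096.

October 30, 2096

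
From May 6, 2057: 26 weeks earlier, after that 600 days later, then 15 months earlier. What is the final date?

March 28, 2057

Going back 26 weeks (= 182 days) from May 6, 2057:
Going back 6 days from May 6, 2057 reaches the end of the previous month; 182 − 6 = 176 left.
April 2057 has 30 days: 176 − 30 = 146 left.
March 2057 has 31 days: 146 − 31 = 115 left.
February 2057 has 28 days (2057 is not a leap year): 115 − 28 = 87 left.
January 2057 has 31 days: 87 − 31 = 56 left.
December 2056 has 31 days: 56 − 31 = 25 left.
November 2056 has 30 days; 30 − 25 = 5 → November 5, 2056.
Adding 600 days from November 5, 2056:
November has 30 days, so 30 − 5 = 25 days remain after November 5, 2056; 600 − 25 = 575 left.
December 2056 has 31 days: 575 − 31 = 544 left.
January 2057 has 31 days: 544 − 31 = 513 left.
February 2057 has 28 days (2057 is not a leap year): 513 − 28 = 485 left.
March 2057 has 31 days: 485 − 31 = 454 left.
April 2057 has 30 days: 454 − 30 = 424 left.
May 2057 has 31 days: 424 − 31 = 393 left.
June 2057 has 30 days: 393 − 30 = 363 left.
July 2057 has 31 days: 363 − 31 = 332 left.
August 2057 has 31 days: 332 − 31 = 301 left.
September 2057 has 30 days: 301 − 30 = 271 left.
October 2057 has 31 days: 271 − 31 = 240 left.
November 2057 has 30 days: 240 − 30 = 210 left.
December 2057 has 31 days: 210 − 31 = 179 left.
January 2058 has 31 days: 179 − 31 = 148 left.
February 2058 has 28 days (2058 is not a leap year): 148 − 28 = 120 left.
March 2058 has 31 days: 120 − 31 = 89 left.
April 2058 has 30 days: 89 − 30 = 59 left.
May 2058 has 31 days: 59 − 31 = 28 left.
28 days into June 2058 → June 28, 2058.
Counting back 15 months from June 28, 2058:
month 6 − 15 = -9, which is month 3 of year 2057 → March 2057.
Day 28 is valid in March, giving March 28, 2057.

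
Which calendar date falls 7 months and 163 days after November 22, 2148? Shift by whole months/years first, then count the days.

December 2, 2149

Adding 7 months and 163 days from November 22, 2148: first the month/year part, then the days.
month 11 + 7 = 18, which is month 6 of year 2149 → June 2149.
Day 22 is valid in June, giving June 22, 2149.
Now add 163 days from June 22, 2149.
June has 30 days, so 30 − 22 = 8 days remain after June 22, 2149; 163 − 8 = 155 left.
July 2149 has 31 days: 155 − 31 = 124 left.
August 2149 has 31 days: 124 − 31 = 93 left.
September 2149 has 30 days: 93 − 30 = 63 left.
October 2149 has 31 days: 63 − 31 = 32 left.
November 2149 has 30 days: 32 − 30 = 2 left.
2 days into December 2149 → December 2, 2149.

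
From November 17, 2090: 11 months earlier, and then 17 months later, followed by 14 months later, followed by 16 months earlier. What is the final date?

March 17, 2091

Counting back 11 months from November 17, 2090:
month 11 − 11 = 0, which is month 12 of year 2089 → December 2089.
Day 17 is valid in December, giving December 17, 2089.
Adding 17 months from December 17, 2089:
month 12 + 17 = 29, which is month 5 of year 2091 → May 2091.
Day 17 is valid in May, giving May 17, 2091.
Advancing 14 months from May 17, 2091:
month 5 + 14 = 19, which is month 7 of year 2092 → July 2092.
Day 17 is valid in July, giving July 17, 2092.
Subtracting 16 months from July 17, 2092:
month 7 − 16 = -9, which is month 3 of year 2091 → March 2091.
Day 17 is valid in March, giving March 17, 2091.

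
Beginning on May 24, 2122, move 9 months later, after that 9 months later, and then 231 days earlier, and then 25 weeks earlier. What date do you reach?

October 14, 2122

Counting forward 9 months from May 24, 2122:
month 5 + 9 = 14, which is month 2 of year 2123 → February 2123.
Day 24 is valid in February, giving February 24, 2123.
Counting forward 9 months from February 24, 2123:
month 2 + 9 = 11 → November 2123.
Day 24 is valid in November, giving November 24, 2123.
Subtracting 231 days from November 24, 2123:
Going back 24 days from November 24, 2123 reaches the end of the previous month; 231 − 24 = 207 left.
October 2123 has 31 days: 207 − 31 = 176 left.
September 2123 has 30 days: 176 − 30 = 146 left.
August 2123 has 31 days: 146 − 31 = 115 left.
July 2123 has 31 days: 115 − 31 = 84 left.
June 2123 has 30 days: 84 − 30 = 54 left.
May 2123 has 31 days: 54 − 31 = 23 left.
April 2123 has 30 days; 30 − 23 = 7 → April 7, 2123.
Going back 25 weeks (= 175 days) from April 7, 2123:
Going back 7 days from April 7, 2123 reaches the end of the previous month; 175 − 7 = 168 left.
March 2123 has 31 days: 168 − 31 = 137 left.
February 2123 has 28 days (2123 is not a leap year): 137 − 28 = 109 left.
January 2123 has 31 days: 109 − 31 = 78 left.
December 2122 has 31 days: 78 − 31 = 47 left.
November 2122 has 30 days: 47 − 30 = 17 left.
October 2122 has 31 days; 31 − 17 = 14 → October 14, 2122.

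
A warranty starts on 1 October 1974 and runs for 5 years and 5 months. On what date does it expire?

March 1, 1980

Counting forward 5 years and 5 months from October 1, 1974.
+5 years → 1979; month 10 + 5 = 15, which is month 3 of year 1980 → March 1980.
Day 1 is valid in March, giving March 1, 1980.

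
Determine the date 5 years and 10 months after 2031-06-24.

April 24, 2037

Advancing 5 years and 10 months from June 24, 2031.
+5 years → 2036; month 6 + 10 = 16, which is month 4 of year 2037 → April 2037.
Day 24 is valid in April, giving April 24, 2037.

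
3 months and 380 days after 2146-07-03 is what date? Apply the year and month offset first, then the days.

October 18, 2147

Advancing 3 months and 380 days from July 3, 2146: first the month/year part, then the days.
month 7 + 3 = 10 → October 2146.
Day 3 is valid in October, giving October 3, 2146.
Now add 380 days from October 3, 2146.
October has 31 days, so 31 − 3 = 28 days remain after October 3, 2146; 380 − 28 = 352 left.
November 2146 has 30 days: 352 − 30 = 322 left.
December 2146 has 31 days: 322 − 31 = 291 left.
January 2147 has 31 days: 291 − 31 = 260 left.
February 2147 has 28 days (2147 is not a leap year): 260 − 28 = 232 left.
March 2147 has 31 days: 232 − 31 = 201 left.
April 2147 has 30 days: 201 − 30 = 171 left.
May 2147 has 31 days: 171 − 31 = 140 left.
June 2147 has 30 days: 140 − 30 = 110 left.
July 2147 has 31 days: 110 − 31 = 79 left.
August 2147 has 31 days: 79 − 31 = 48 left.
September 2147 has 30 days: 48 − 30 = 18 left.
18 days into October 2147 → October 18, 2147.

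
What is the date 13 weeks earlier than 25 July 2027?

Going back 13 weeks = 91 days from July 25, 2027.
Going back 25 days from July 25, 2027 reaches the end of the previous month; 91 − 25 = 66 left.
June 2027 has 30 days: 66 − 30 = 36 left.
May 2027 has 31 days: 36 − 31 = 5 left.
April 2027 has 30 days; 30 − 5 = 25 → April 25, 2027.

April 25, 2027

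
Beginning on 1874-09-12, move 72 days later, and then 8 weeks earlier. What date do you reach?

September 28, 1874

Counting forward 72 days from September 12, 1874:
September has 30 days, so 30 − 12 = 18 days remain after September 12, 1874; 72 − 18 = 54 left.
October 1874 has 31 days: 54 − 31 = 23 left.
23 days into November 1874 → November 23, 1874.
Subtracting 8 weeks (= 56 days) from November 23, 1874:
Going back 23 days from November 23, 1874 reaches the end of the previous month; 56 − 23 = 33 left.
October 1874 has 31 days: 33 − 31 = 2 left.
September 1874 has 30 days; 30 − 2 = 28 → September 28, 1874.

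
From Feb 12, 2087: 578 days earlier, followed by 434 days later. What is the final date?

September 21, 2086

Subtracting 578 days from February 12, 2087:
Going back 12 days from February 12, 2087 reaches the end of the previous month; 578 − 12 = 566 left.
January 2087 has 31 days: 566 − 31 = 535 left.
December 2086 has 31 days: 535 − 31 = 504 left.
November 2086 has 30 days: 504 − 30 = 474 left.
October 2086 has 31 days: 474 − 31 = 443 left.
September 2086 has 30 days: 443 − 30 = 413 left.
August 2086 has 31 days: 413 − 31 = 382 left.
July 2086 has 31 days: 382 − 31 = 351 left.
June 2086 has 30 days: 351 − 30 = 321 left.
May 2086 has 31 days: 321 − 31 = 290 left.
April 2086 has 30 days: 290 − 30 = 260 left.
March 2086 has 31 days: 260 − 31 = 229 left.
February 2086 has 28 days (2086 is not a leap year): 229 − 28 = 201 left.
January 2086 has 31 days: 201 − 31 = 170 left.
December 2085 has 31 days: 170 − 31 = 139 left.
November 2085 has 30 days: 139 − 30 = 109 left.
October 2085 has 31 days: 109 − 31 = 78 left.
September 2085 has 30 days: 78 − 30 = 48 left.
August 2085 has 31 days: 48 − 31 = 17 left.
July 2085 has 31 days; 31 − 17 = 14 → July 14, 2085.
Adding 434 days from July 14, 2085:
July has 31 days, so 31 − 14 = 17 days remain after July 14, 2085; 434 − 17 = 417 left.
August 2085 has 31 days: 417 − 31 = 386 left.
September 2085 has 30 days: 386 − 30 = 356 left.
October 2085 has 31 days: 356 − 31 = 325 left.
November 2085 has 30 days: 325 − 30 = 295 left.
December 2085 has 31 days: 295 − 31 = 264 left.
January 2086 has 31 days: 264 − 31 = 233 left.
February 2086 has 28 days (2086 is not a leap year): 233 − 28 = 205 left.
March 2086 has 31 days: 205 − 31 = 174 left.
April 2086 has 30 days: 174 − 30 = 144 left.
May 2086 has 31 days: 144 − 31 = 113 left.
June 2086 has 30 days: 113 − 30 = 83 left.
July 2086 has 31 days: 83 − 31 = 52 left.
August 2086 has 31 days: 52 − 31 = 21 left.
21 days into September 2086 → September 21, 2086.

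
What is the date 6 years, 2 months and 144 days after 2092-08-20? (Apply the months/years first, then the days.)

March 13, 2099

Adding 6 years, 2 months and 144 days from August 20, 2092: first the month/year part, then the days.
+6 years → 2098; month 8 + 2 = 10 → October 2098.
Day 20 is valid in October, giving October 20, 2098.
Now add 144 days from October 20, 2098.
October has 31 days, so 31 − 20 = 11 days remain after October 20, 2098; 144 − 11 = 133 left.
November 2098 has 30 days: 133 − 30 = 103 left.
December 2098 has 31 days: 103 − 31 = 72 left.
January 2099 has 31 days: 72 − 31 = 41 left.
February 2099 has 28 days (2099 is not a leap year): 41 − 28 = 13 left.
13 days into March 2099 → March 13, 2099.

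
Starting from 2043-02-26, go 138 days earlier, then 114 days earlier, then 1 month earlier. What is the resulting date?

May 19, 2042

Subtracting 138 days from February 26, 2043:
Going back 26 days from February 26, 2043 reaches the end of the previous month; 138 − 26 = 112 left.
January 2043 has 31 days: 112 − 31 = 81 left.
December 2042 has 31 days: 81 − 31 = 50 left.
November 2042 has 30 days: 50 − 30 = 20 left.
October 2042 has 31 days; 31 − 20 = 11 → October 11, 2042.
Going back 114 days from October 11, 2042:
Going back 11 days from October 11, 2042 reaches the end of the previous month; 114 − 11 = 103 left.
September 2042 has 30 days: 103 − 30 = 73 left.
August 2042 has 31 days: 73 − 31 = 42 left.
July 2042 has 31 days: 42 − 31 = 11 left.
June 2042 has 30 days; 30 − 11 = 19 → June 19, 2042.
Going back 1 month from June 19, 2042:
month 6 − 1 = 5 → May 2042.
Day 19 is valid in May, giving May 19, 2042.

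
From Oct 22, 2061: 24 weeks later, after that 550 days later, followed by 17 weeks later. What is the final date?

February 6, 2064

Adding 24 weeks (= 168 days) from October 22, 2061:
October has 31 days, so 31 − 22 = 9 days remain after October 22, 2061; 168 − 9 = 159 left.
November 2061 has 30 days: 159 − 30 = 129 left.
December 2061 has 31 days: 129 − 31 = 98 left.
January 2062 has 31 days: 98 − 31 = 67 left.
February 2062 has 28 days (2062 is not a leap year): 67 − 28 = 39 left.
March 2062 has 31 days: 39 − 31 = 8 left.
8 days into April 2062 → April 8, 2062.
Counting forward 550 days from April 8, 2062:
April has 30 days, so 30 − 8 = 22 days remain after April 8, 2062; 550 − 22 = 528 left.
May 2062 has 31 days: 528 − 31 = 497 left.
June 2062 has 30 days: 497 − 30 = 467 left.
July 2062 has 31 days: 467 − 31 = 436 left.
August 2062 has 31 days: 436 − 31 = 405 left.
September 2062 has 30 days: 405 − 30 = 375 left.
October 2062 has 31 days: 375 − 31 = 344 left.
November 2062 has 30 days: 344 − 30 = 314 left.
December 2062 has 31 days: 314 − 31 = 283 left.
January 2063 has 31 days: 283 − 31 = 252 left.
February 2063 has 28 days (2063 is not a leap year): 252 − 28 = 224 left.
March 2063 has 31 days: 224 − 31 = 193 left.
April 2063 has 30 days: 193 − 30 = 163 left.
May 2063 has 31 days: 163 − 31 = 132 left.
June 2063 has 30 days: 132 − 30 = 102 left.
July 2063 has 31 days: 102 − 31 = 71 left.
August 2063 has 31 days: 71 − 31 = 40 left.
September 2063 has 30 days: 40 − 30 = 10 left.
10 days into October 2063 → October 10, 2063.
Adding 17 weeks (= 119 days) from October 10, 2063:
October has 31 days, so 31 − 10 = 21 days remain after October 10, 2063; 119 − 21 = 98 left.
November 2063 has 30 days: 98 − 30 = 68 left.
December 2063 has 31 days: 68 − 31 = 37 left.
January 2064 has 31 days: 37 − 31 = 6 left.
6 days into February 2064 → February 6, 2064.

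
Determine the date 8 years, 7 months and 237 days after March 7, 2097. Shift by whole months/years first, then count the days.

Adding 8 years, 7 months and 237 days from March 7, 2097: first the month/year part, then the days.
+8 years → 2105; month 3 + 7 = 10 → October 2105.
Day 7 is valid in October, giving October 7, 2105.
Now add 237 days from October 7, 2105.
October has 31 days, so 31 − 7 = 24 days remain after October 7, 2105; 237 − 24 = 213 left.
November 2105 has 30 days: 213 − 30 = 183 left.
December 2105 has 31 days: 183 − 31 = 152 left.
January 2106 has 31 days: 152 − 31 = 121 left.
February 2106 has 28 days (2106 is not a leap year): 121 − 28 = 93 left.
March 2106 has 31 days: 93 − 31 = 62 left.
April 2106 has 30 days: 62 − 30 = 32 left.
May 2106 has 31 days: 32 − 31 = 1 left.
1 day into June 2106 → June 1, 2106.

June 1, 2106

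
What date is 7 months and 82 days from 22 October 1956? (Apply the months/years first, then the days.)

August 12, 1957

Counting forward 7 months and 82 days from October 22, 1956: first the month/year part, then the days.
month 10 + 7 = 17, which is month 5 of year 1957 → May 1957.
Day 22 is valid in May, giving May 22, 1957.
Now add 82 days from May 22, 1957.
May has 31 days, so 31 − 22 = 9 days remain after May 22, 1957; 82 − 9 = 73 left.
June 1957 has 30 days: 73 − 30 = 43 left.
July 1957 has 31 days: 43 − 31 = 12 left.
12 days into August 1957 → August 12, 1957.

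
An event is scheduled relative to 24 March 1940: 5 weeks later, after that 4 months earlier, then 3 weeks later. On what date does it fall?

January 18, 1940

Advancing 5 weeks (= 35 days) from March 24, 1940:
March has 31 days, so 31 − 24 = 7 days remain after March 24, 1940; 35 − 7 = 28 left.
28 days into April 1940 → April 28, 1940.
Subtracting 4 months from April 28, 1940:
month 4 − 4 = 0, which is month 12 of year 1939 → December 1939.
Day 28 is valid in December, giving December 28, 1939.
Counting forward 3 weeks (= 21 days) from December 28, 1939:
December has 31 days, so 31 − 28 = 3 days remain after December 28, 1939; 21 − 3 = 18 left.
18 days into January 1940 → January 18, 1940.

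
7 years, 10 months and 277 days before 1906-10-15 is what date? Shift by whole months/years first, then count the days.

Counting back 7 years, 10 months and 277 days from October 15, 1906: first the month/year part, then the days.
-7 years → 1899; month 10 − 10 = 0, which is month 12 of year 1898 → December 1898.
Day 15 is valid in December, giving December 15, 1898.
Now subtract 277 days from December 15, 1898.
Going back 15 days from December 15, 1898 reaches the end of the previous month; 277 − 15 = 262 left.
November 1898 has 30 days: 262 − 30 = 232 left.
October 1898 has 31 days: 232 − 31 = 201 left.
September 1898 has 30 days: 201 − 30 = 171 left.
August 1898 has 31 days: 171 − 31 = 140 left.
July 1898 has 31 days: 140 − 31 = 109 left.
June 1898 has 30 days: 109 − 30 = 79 left.
May 1898 has 31 days: 79 − 31 = 48 left.
April 1898 has 30 days: 48 − 30 = 18 left.
March 1898 has 31 days; 31 − 18 = 13 → March 13, 1898.

March 13, 1898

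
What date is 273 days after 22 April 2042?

Advancing 273 days from April 22, 2042.
April has 30 days, so 30 − 22 = 8 days remain after April 22, 2042; 273 − 8 = 265 left.
May 2042 has 31 days: 265 − 31 = 234 left.
June 2042 has 30 days: 234 − 30 = 204 left.
July 2042 has 31 days: 204 − 31 = 173 left.
August 2042 has 31 days: 173 − 31 = 142 left.
September 2042 has 30 days: 142 − 30 = 112 left.
October 2042 has 31 days: 112 − 31 = 81 left.
November 2042 has 30 days: 81 − 30 = 51 left.
December 2042 has 31 days: 51 − 31 = 20 left.
20 days into January 2043 → January 20, 2043.

January 20, 2043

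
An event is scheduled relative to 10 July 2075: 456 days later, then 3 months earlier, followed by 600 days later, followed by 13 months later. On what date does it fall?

Counting forward 456 days from July 10, 2075:
July has 31 days, so 31 − 10 = 21 days remain after July 10, 2075; 456 − 21 = 435 left.
August 2075 has 31 days: 435 − 31 = 404 left.
September 2075 has 30 days: 404 − 30 = 374 left.
October 2075 has 31 days: 374 − 31 = 343 left.
November 2075 has 30 days: 343 − 30 = 313 left.
December 2075 has 31 days: 313 − 31 = 282 left.
January 2076 has 31 days: 282 − 31 = 251 left.
February 2076 has 29 days (2076 is a leap year): 251 − 29 = 222 left.
March 2076 has 31 days: 222 − 31 = 191 left.
April 2076 has 30 days: 191 − 30 = 161 left.
May 2076 has 31 days: 161 − 31 = 130 left.
June 2076 has 30 days: 130 − 30 = 100 left.
July 2076 has 31 days: 100 − 31 = 69 left.
August 2076 has 31 days: 69 − 31 = 38 left.
September 2076 has 30 days: 38 − 30 = 8 left.
8 days into October 2076 → October 8, 2076.
Counting back 3 months from October 8, 2076:
month 10 − 3 = 7 → July 2076.
Day 8 is valid in July, giving July 8, 2076.
Adding 600 days from July 8, 2076:
July has 31 days, so 31 − 8 = 23 days remain after July 8, 2076; 600 − 23 = 577 left.
August 2076 has 31 days: 577 − 31 = 546 left.
September 2076 has 30 days: 546 − 30 = 516 left.
October 2076 has 31 days: 516 − 31 = 485 left.
November 2076 has 30 days: 485 − 30 = 455 left.
December 2076 has 31 days: 455 − 31 = 424 left.
January 2077 has 31 days: 424 − 31 = 393 left.
February 2077 has 28 days (2077 is not a leap year): 393 − 28 = 365 left.
March 2077 has 31 days: 365 − 31 = 334 left.
April 2077 has 30 days: 334 − 30 = 304 left.
May 2077 has 31 days: 304 − 31 = 273 left.
June 2077 has 30 days: 273 − 30 = 243 left.
July 2077 has 31 days: 243 − 31 = 212 left.
August 2077 has 31 days: 212 − 31 = 181 left.
September 2077 has 30 days: 181 − 30 = 151 left.
October 2077 has 31 days: 151 − 31 = 120 left.
November 2077 has 30 days: 120 − 30 = 90 left.
December 2077 has 31 days: 90 − 31 = 59 left.
January 2078 has 31 days: 59 − 31 = 28 left.
28 days into February 2078 → February 28, 2078.
Adding 13 months from February 28, 2078:
month 2 + 13 = 15, which is month 3 of year 2079 → March 2079.
Day 28 is valid in March, giving March 28, 2079.

March 28, 2079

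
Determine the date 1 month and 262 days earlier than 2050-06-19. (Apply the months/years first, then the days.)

August 30, 2049

Going back 1 month and 262 days from June 19, 2050: first the month/year part, then the days.
month 6 − 1 = 5 → May 2050.
Day 19 is valid in May, giving May 19, 2050.
Now subtract 262 days from May 19, 2050.
Going back 19 days from May 19, 2050 reaches the end of the previous month; 262 − 19 = 243 left.
April 2050 has 30 days: 243 − 30 = 213 left.
March 2050 has 31 days: 213 − 31 = 182 left.
February 2050 has 28 days (2050 is not a leap year): 182 − 28 = 154 left.
January 2050 has 31 days: 154 − 31 = 123 left.
December 2049 has 31 days: 123 − 31 = 92 left.
November 2049 has 30 days: 92 − 30 = 62 left.
October 2049 has 31 days: 62 − 31 = 31 left.
September 2049 has 30 days: 31 − 30 = 1 left.
August 2049 has 31 days; 31 − 1 = 30 → August 30, 2049.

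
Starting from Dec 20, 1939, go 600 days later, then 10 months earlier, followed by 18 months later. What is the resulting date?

April 11, 1942

Advancing 600 days from December 20, 1939:
December has 31 days, so 31 − 20 = 11 days remain after December 20, 1939; 600 − 11 = 589 left.
January 1940 has 31 days: 589 − 31 = 558 left.
February 1940 has 29 days (1940 is a leap year): 558 − 29 = 529 left.
March 1940 has 31 days: 529 − 31 = 498 left.
April 1940 has 30 days: 498 − 30 = 468 left.
May 1940 has 31 days: 468 − 31 = 437 left.
June 1940 has 30 days: 437 − 30 = 407 left.
July 1940 has 31 days: 407 − 31 = 376 left.
August 1940 has 31 days: 376 − 31 = 345 left.
September 1940 has 30 days: 345 − 30 = 315 left.
October 1940 has 31 days: 315 − 31 = 284 left.
November 1940 has 30 days: 284 − 30 = 254 left.
December 1940 has 31 days: 254 − 31 = 223 left.
January 1941 has 31 days: 223 − 31 = 192 left.
February 1941 has 28 days (1941 is not a leap year): 192 − 28 = 164 left.
March 1941 has 31 days: 164 − 31 = 133 left.
April 1941 has 30 days: 133 − 30 = 103 left.
May 1941 has 31 days: 103 − 31 = 72 left.
June 1941 has 30 days: 72 − 30 = 42 left.
July 1941 has 31 days: 42 − 31 = 11 left.
11 days into August 1941 → August 11, 1941.
Subtracting 10 months from August 11, 1941:
month 8 − 10 = -2, which is month 10 of year 1940 → October 1940.
Day 11 is valid in October, giving October 11, 1940.
Advancing 18 months from October 11, 1940:
month 10 + 18 = 28, which is month 4 of year 1942 → April 1942.
Day 11 is valid in April, giving April 11, 1942.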